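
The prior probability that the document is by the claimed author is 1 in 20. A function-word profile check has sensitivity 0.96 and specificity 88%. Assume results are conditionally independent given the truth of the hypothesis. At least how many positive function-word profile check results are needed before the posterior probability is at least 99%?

4

Prior odds: 0.05 ÷ 0.95 = 1/19.
False-positive rate = 1 − 0.88 = 0.12; likelihood ratio of a positive = 0.96/0.12 = 8.
Target posterior odds = 0.99/0.01 = 99.
Need (1/19) × 8ⁿ ≥ 99, i.e. 8ⁿ ≥ 1881.
8³ = 512 falls short of 1881 but 8⁴ = 4096 reaches it, so n = 4.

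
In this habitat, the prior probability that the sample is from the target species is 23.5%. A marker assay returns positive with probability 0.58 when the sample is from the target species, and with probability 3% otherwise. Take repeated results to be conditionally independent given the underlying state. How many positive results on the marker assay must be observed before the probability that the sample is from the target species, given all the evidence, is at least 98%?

2

Prior odds: 0.235 ÷ 0.765 = 47/153.
Likelihood ratio of a positive result = 0.58/0.03 = 58/3.
Target posterior odds = 0.98/0.02 = 49.
Need (47/153) × (58/3)ⁿ ≥ 49, i.e. (58/3)ⁿ ≥ 7497/47.
(58/3)¹ = 58/3 falls short of 7497/47 but (58/3)² = 3364/9 reaches it, so n = 2.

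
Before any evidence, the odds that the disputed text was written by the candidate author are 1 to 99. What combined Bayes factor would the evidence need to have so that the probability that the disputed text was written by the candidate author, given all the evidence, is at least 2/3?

198

Prior odds = 1/99.
Target odds = (2/3)/(1/3) = 2.
Required Bayes factor = 2 ÷ (1/99) = 198.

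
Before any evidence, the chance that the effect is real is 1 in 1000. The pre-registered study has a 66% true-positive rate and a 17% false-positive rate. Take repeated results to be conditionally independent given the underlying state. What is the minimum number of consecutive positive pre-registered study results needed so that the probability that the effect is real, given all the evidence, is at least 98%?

Prior odds = 0.001/0.999 = 1/999.
Likelihood ratio of a positive result = 0.66/0.17 = 66/17.
Target odds: 0.98 ÷ 0.02 = 49.
Need (1/999) × (66/17)ⁿ ≥ 49, i.e. (66/17)ⁿ ≥ 48951.
(66/17)⁷ ≈13294.3 falls short of 48951 but (66/17)⁸ ≈51613.1 reaches it, so n = 8.

8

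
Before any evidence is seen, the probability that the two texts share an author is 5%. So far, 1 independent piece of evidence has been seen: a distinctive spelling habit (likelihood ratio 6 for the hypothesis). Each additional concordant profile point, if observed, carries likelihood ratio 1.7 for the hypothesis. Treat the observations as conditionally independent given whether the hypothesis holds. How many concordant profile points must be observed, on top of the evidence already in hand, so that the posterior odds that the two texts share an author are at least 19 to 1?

Prior odds = 0.05/0.95 = 1/19.
Bayes factor of the evidence already in hand = 6.
Odds after that evidence = (1/19) × 6 = 6/19.
Target odds = 19.
Need 1.7ⁿ ≥ 19 ÷ (6/19) = 361/6.
1.7⁷ = 410338673/10000000 falls short of 361/6 but 1.7⁸ ≈69.7576 reaches it, so n = 8.

8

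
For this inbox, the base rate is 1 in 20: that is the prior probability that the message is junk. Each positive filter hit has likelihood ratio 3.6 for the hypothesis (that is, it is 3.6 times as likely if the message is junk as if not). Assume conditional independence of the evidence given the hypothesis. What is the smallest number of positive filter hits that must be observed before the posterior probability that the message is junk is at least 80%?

4

Prior odds = 0.05/0.95 = 1/19.
Likelihood ratio per positive filter hit = 3.6.
Target posterior odds = 0.8/0.2 = 4.
Require 3.6ⁿ ≥ 4 ÷ (1/19) = 76.
3.6³ = 46.656 falls short of 76 but 3.6⁴ = 167.9616 reaches it, so n = 4.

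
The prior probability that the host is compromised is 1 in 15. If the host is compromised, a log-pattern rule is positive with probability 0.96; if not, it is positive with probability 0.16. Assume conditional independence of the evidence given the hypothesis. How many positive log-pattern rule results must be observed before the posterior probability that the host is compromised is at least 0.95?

4

Prior odds: (1/15) ÷ (14/15) = 1/14.
Likelihood ratio of a positive = 0.96/0.16 = 6.
Target posterior odds = 0.95/0.05 = 19.
Require 6ⁿ ≥ 19 ÷ (1/14) = 266.
6³ = 216 falls short of 266 but 6⁴ = 1296 reaches it, so n = 4.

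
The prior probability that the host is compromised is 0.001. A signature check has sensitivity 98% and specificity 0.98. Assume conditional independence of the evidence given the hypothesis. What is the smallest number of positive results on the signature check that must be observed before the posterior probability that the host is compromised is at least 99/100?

Prior odds: 0.001 ÷ 0.999 = 1/999.
False-positive rate = 1 − 0.98 = 0.02; likelihood ratio of a positive = 0.98/0.02 = 49.
Target posterior odds = 0.99/0.01 = 99.
Require 49ⁿ ≥ 99 ÷ (1/999) = 98901.
49² = 2401 falls short of 98901 but 49³ = 117649 reaches it, so n = 3.

3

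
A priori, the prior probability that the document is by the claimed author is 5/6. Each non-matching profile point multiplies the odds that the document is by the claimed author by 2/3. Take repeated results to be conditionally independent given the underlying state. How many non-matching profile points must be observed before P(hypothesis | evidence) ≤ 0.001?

Prior odds: (5/6) ÷ (1/6) = 5.
Likelihood ratio per non-matching profile point = 2/3.
Target odds: 0.001 ÷ 0.999 = 1/999.
Need 5 × (2/3)ⁿ ≤ 1/999, i.e. (2/3)ⁿ ≤ 1/4995.
(2/3)²¹ ≈0.000200486 is still above 1/4995 but (2/3)²² ≈0.000133657 is at or below it, so n = 22.

22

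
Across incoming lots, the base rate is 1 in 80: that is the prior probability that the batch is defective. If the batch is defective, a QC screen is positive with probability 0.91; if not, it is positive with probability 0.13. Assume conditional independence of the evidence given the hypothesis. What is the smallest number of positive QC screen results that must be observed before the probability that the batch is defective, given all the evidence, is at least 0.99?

5

Prior odds = 0.0125/0.9875 = 1/79.
Likelihood ratio of a positive = 0.91/0.13 = 7.
Target posterior odds = 0.99/0.01 = 99.
Need (1/79) × 7ⁿ ≥ 99, i.e. 7ⁿ ≥ 7821.
7⁴ = 2401 falls short of 7821 but 7⁵ = 16807 reaches it, so n = 5.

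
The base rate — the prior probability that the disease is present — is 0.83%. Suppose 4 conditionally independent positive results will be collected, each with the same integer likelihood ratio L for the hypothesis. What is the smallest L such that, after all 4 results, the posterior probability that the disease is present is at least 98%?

9

Prior odds = 0.0083/0.9917 = 83/9917.
Target odds = 0.98/0.02 = 49.
Need L⁴ ≥ 49 ÷ (83/9917) = 485933/83.
8⁴ = 4096 < 485933/83 ≤ 6561 = 9⁴, so L = 9.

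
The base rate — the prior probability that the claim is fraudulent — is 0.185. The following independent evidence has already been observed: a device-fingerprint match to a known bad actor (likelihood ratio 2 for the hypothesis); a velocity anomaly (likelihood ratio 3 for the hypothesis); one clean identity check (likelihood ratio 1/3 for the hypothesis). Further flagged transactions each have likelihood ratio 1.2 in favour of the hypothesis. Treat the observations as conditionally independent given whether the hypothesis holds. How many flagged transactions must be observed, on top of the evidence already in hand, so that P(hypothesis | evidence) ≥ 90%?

17

Prior odds = 0.185/0.815 = 37/163.
Combined Bayes factor of the evidence already in hand = 2 × 3 × (1/3) = 2.
Odds after that evidence = (37/163) × 2 = 74/163.
Target odds = 0.9/0.1 = 9.
Need 1.2ⁿ ≥ 9 ÷ (74/163) = 1467/74.
1.2¹⁶ ≈18.4884 falls short of 1467/74 but 1.2¹⁷ ≈22.1861 reaches it, so n = 17.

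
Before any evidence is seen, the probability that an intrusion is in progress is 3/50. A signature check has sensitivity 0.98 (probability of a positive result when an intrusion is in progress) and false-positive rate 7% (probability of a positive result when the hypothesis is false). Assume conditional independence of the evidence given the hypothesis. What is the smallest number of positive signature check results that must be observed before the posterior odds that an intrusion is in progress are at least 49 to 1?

3

Prior odds: 0.06 ÷ 0.94 = 3/47.
Likelihood ratio of a positive result = 0.98/0.07 = 14.
Target odds = 49.
Need (3/47) × 14ⁿ ≥ 49, i.e. 14ⁿ ≥ 2303/3.
14² = 196 falls short of 2303/3 but 14³ = 2744 reaches it, so n = 3.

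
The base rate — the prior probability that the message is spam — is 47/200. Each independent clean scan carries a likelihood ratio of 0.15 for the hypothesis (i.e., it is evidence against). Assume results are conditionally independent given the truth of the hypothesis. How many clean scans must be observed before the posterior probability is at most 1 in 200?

3

Prior odds: 0.235 ÷ 0.765 = 47/153.
Likelihood ratio per clean scan = 0.15.
Target odds: 0.005 ÷ 0.995 = 1/199.
Require 0.15ⁿ ≤ 1/199 ÷ (47/153) = 153/9353.
0.15² = 0.0225 is still above 153/9353 but 0.15³ = 0.003375 is at or below it, so n = 3.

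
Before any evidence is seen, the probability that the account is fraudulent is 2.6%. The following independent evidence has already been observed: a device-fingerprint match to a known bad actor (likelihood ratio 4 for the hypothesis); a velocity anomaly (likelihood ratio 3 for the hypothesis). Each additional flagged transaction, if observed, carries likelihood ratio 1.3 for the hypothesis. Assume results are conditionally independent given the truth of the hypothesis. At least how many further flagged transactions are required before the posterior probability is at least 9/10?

Prior odds = 0.026/0.974 = 13/487.
Combined Bayes factor of the evidence already in hand = 4 × 3 = 12.
Odds after that evidence = (13/487) × 12 = 156/487.
Target odds = 0.9/0.1 = 9.
Need 1.3ⁿ ≥ 9 ÷ (156/487) = 1461/52.
1.3¹² ≈23.2981 falls short of 1461/52 but 1.3¹³ ≈30.2875 reaches it, so n = 13.

13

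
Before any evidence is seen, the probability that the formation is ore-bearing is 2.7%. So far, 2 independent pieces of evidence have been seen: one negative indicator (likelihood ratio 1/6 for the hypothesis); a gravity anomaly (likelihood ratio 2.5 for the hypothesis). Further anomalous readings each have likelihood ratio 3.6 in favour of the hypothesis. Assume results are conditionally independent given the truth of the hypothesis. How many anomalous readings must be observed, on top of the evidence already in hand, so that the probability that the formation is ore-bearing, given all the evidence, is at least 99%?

8

Prior odds = 0.027/0.973 = 27/973.
Combined Bayes factor of the evidence already in hand = (1/6) × 2.5 = 5/12.
Odds after that evidence = (27/973) × 5/12 = 45/3892.
Target odds = 0.99/0.01 = 99.
Need 3.6ⁿ ≥ 99 ÷ (45/3892) = 8562.4.
3.6⁷ = 612220032/78125 falls short of 8562.4 but 3.6⁸ ≈28211.1 reaches it, so n = 8.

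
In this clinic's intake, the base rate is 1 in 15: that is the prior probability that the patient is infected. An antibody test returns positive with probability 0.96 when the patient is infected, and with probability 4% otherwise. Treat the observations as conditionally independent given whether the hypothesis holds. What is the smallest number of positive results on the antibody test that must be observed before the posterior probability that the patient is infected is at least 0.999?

Prior odds: (1/15) ÷ (14/15) = 1/14.
Likelihood ratio of a positive result = 0.96/0.04 = 24.
Target posterior odds = 0.999/0.001 = 999.
Require 24ⁿ ≥ 999 ÷ (1/14) = 13986.
24³ = 13824 falls short of 13986 but 24⁴ = 331776 reaches it, so n = 4.

4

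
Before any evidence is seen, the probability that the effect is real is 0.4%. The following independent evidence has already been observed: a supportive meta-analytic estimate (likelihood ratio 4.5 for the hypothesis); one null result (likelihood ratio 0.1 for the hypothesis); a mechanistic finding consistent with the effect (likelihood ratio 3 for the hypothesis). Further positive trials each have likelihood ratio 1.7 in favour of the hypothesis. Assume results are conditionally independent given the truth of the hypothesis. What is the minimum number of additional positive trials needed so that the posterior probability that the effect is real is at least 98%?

Prior odds = 0.004/0.996 = 1/249.
Combined Bayes factor of the evidence already in hand = 4.5 × 0.1 × 3 = 1.35.
Odds after that evidence = (1/249) × 1.35 = 9/1660.
Target odds = 0.98/0.02 = 49.
Need 1.7ⁿ ≥ 49 ÷ (9/1660) = 81340/9.
1.7¹⁷ ≈8272.4 falls short of 81340/9 but 1.7¹⁸ ≈14063.1 reaches it, so n = 18.

18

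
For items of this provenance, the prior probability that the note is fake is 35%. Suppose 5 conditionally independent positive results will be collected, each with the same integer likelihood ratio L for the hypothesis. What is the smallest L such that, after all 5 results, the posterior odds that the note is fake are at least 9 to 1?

2

Prior odds = 0.35/0.65 = 7/13.
Target odds = 9.
Need L⁵ ≥ 9 ÷ (7/13) = 117/7.
1⁵ = 1 < 117/7 ≤ 32 = 2⁵, so L = 2.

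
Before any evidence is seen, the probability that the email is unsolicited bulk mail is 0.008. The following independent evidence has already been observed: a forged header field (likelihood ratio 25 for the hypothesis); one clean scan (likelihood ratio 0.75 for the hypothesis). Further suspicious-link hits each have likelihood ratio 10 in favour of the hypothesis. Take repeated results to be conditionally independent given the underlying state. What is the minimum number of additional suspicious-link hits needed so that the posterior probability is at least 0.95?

3

Prior odds = 0.008/0.992 = 1/124.
Combined Bayes factor of the evidence already in hand = 25 × 0.75 = 18.75.
Odds after that evidence = (1/124) × 18.75 = 75/496.
Target odds = 0.95/0.05 = 19.
Need 10ⁿ ≥ 19 ÷ (75/496) = 9424/75.
10² = 100 falls short of 9424/75 but 10³ = 1000 reaches it, so n = 3.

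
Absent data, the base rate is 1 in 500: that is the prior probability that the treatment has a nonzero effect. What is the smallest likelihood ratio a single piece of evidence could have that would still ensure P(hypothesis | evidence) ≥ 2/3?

Prior odds = 0.002/0.998 = 1/499.
Target odds = (2/3)/(1/3) = 2.
Required Bayes factor = 2 ÷ (1/499) = 998.

998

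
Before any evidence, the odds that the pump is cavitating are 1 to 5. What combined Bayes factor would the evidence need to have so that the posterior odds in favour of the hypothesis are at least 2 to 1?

10

Prior odds = 0.2.
Target odds = 2.
Required Bayes factor = 2 ÷ 0.2 = 10.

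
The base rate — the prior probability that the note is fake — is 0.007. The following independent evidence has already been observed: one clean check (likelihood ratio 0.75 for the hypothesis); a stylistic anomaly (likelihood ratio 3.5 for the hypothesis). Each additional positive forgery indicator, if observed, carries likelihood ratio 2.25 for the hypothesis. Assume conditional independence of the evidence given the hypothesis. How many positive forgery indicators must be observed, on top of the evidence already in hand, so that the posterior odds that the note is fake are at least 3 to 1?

7

Prior odds = 0.007/0.993 = 7/993.
Combined Bayes factor of the evidence already in hand = 0.75 × 3.5 = 2.625.
Odds after that evidence = (7/993) × 2.625 = 49/2648.
Target odds = 3.
Need 2.25ⁿ ≥ 3 ÷ (49/2648) = 7944/49.
2.25⁶ = 531441/4096 falls short of 7944/49 but 2.25⁷ = 4782969/16384 reaches it, so n = 7.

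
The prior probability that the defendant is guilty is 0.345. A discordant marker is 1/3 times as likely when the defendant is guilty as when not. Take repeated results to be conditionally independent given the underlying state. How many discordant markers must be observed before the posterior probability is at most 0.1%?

Prior odds = 0.345/0.655 = 69/131.
Likelihood ratio per discordant marker = 1/3.
Target odds: 0.001 ÷ 0.999 = 1/999.
Need (69/131) × (1/3)ⁿ ≤ 1/999, i.e. (1/3)ⁿ ≤ 131/68931.
(1/3)⁵ = 1/243 is still above 131/68931 but (1/3)⁶ = 1/729 is at or below it, so n = 6.

6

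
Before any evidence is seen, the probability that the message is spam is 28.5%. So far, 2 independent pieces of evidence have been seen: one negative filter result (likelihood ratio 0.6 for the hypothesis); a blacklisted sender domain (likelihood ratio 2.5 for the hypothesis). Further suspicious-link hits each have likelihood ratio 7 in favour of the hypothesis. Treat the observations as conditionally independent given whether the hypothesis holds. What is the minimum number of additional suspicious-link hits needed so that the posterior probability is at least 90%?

2

Prior odds = 0.285/0.715 = 57/143.
Combined Bayes factor of the evidence already in hand = 0.6 × 2.5 = 1.5.
Odds after that evidence = (57/143) × 1.5 = 171/286.
Target odds = 0.9/0.1 = 9.
Need 7ⁿ ≥ 9 ÷ (171/286) = 286/19.
7¹ = 7 falls short of 286/19 but 7² = 49 reaches it, so n = 2.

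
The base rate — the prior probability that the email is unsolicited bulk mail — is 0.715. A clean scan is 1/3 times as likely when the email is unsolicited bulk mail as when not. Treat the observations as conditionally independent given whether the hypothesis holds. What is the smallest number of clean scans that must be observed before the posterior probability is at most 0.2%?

7

Prior odds = 0.715/0.285 = 143/57.
Likelihood ratio per clean scan = 1/3.
Target posterior odds = 0.002/0.998 = 1/499.
Require (1/3)ⁿ ≤ 1/499 ÷ (143/57) = 57/71357.
(1/3)⁶ = 1/729 is still above 57/71357 but (1/3)⁷ = 1/2187 is at or below it, so n = 7.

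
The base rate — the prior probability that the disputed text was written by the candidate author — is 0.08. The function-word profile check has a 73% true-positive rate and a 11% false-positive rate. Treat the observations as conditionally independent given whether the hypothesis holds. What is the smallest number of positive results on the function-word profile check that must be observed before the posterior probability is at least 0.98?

4

Prior odds = 0.08/0.92 = 2/23.
Likelihood ratio of a positive result = 0.73/0.11 = 73/11.
Target posterior odds = 0.98/0.02 = 49.
Require (73/11)ⁿ ≥ 49 ÷ (2/23) = 563.5.
(73/11)³ = 389017/1331 falls short of 563.5 but (73/11)⁴ = 28398241/14641 reaches it, so n = 4.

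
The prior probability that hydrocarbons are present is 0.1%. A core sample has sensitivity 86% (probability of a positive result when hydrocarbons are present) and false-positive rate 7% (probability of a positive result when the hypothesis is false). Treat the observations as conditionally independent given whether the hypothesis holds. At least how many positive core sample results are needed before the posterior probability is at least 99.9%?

6

Prior odds = 0.001/0.999 = 1/999.
Likelihood ratio of a positive result = 0.86/0.07 = 86/7.
Target odds: 0.999 ÷ 0.001 = 999.
Require (86/7)ⁿ ≥ 999 ÷ (1/999) = 998001.
(86/7)⁵ ≈279899 falls short of 998001 but (86/7)⁶ ≈3.43876e+06 reaches it, so n = 6.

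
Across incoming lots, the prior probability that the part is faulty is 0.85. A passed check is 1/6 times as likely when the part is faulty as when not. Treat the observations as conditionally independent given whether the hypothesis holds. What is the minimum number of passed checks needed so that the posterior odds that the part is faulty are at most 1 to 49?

4

Prior odds = 0.85/0.15 = 17/3.
Likelihood ratio per passed check = 1/6.
Target odds = 1/49.
Need (17/3) × (1/6)ⁿ ≤ 1/49, i.e. (1/6)ⁿ ≤ 3/833.
(1/6)³ = 1/216 is still above 3/833 but (1/6)⁴ = 1/1296 is at or below it, so n = 4.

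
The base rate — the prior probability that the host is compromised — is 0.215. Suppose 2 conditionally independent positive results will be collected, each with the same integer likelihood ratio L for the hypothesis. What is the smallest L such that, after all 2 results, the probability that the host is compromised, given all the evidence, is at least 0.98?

Prior odds = 0.215/0.785 = 43/157.
Target odds = 0.98/0.02 = 49.
Need L² ≥ 49 ÷ (43/157) = 7693/43.
13² = 169 < 7693/43 ≤ 196 = 14², so L = 14.

14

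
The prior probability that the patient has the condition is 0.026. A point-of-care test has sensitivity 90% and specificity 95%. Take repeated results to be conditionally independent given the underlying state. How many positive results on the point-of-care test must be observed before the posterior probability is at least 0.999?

Prior odds: 0.026 ÷ 0.974 = 13/487.
False-positive rate = 1 − 0.95 = 0.05; likelihood ratio of a positive = 0.9/0.05 = 18.
Target posterior odds = 0.999/0.001 = 999.
Need (13/487) × 18ⁿ ≥ 999, i.e. 18ⁿ ≥ 486513/13.
18³ = 5832 falls short of 486513/13 but 18⁴ = 104976 reaches it, so n = 4.

4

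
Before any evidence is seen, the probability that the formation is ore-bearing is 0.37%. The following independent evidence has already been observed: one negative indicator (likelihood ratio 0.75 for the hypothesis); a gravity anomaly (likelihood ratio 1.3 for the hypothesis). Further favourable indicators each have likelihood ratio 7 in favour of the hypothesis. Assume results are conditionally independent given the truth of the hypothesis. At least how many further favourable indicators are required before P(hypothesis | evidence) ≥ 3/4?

Prior odds = 0.0037/0.9963 = 37/9963.
Combined Bayes factor of the evidence already in hand = 0.75 × 1.3 = 0.975.
Odds after that evidence = (37/9963) × 0.975 = 481/132840.
Target odds = 0.75/0.25 = 3.
Need 7ⁿ ≥ 3 ÷ (481/132840) = 398520/481.
7³ = 343 falls short of 398520/481 but 7⁴ = 2401 reaches it, so n = 4.

4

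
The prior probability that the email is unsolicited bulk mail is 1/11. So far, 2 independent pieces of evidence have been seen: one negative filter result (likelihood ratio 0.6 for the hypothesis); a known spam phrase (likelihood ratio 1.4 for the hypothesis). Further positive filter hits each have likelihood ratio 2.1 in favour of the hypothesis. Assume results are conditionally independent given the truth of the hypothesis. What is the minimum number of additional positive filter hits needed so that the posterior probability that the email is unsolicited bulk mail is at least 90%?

7

Prior odds = (1/11)/(10/11) = 0.1.
Combined Bayes factor of the evidence already in hand = 0.6 × 1.4 = 0.84.
Odds after that evidence = 0.1 × 0.84 = 0.084.
Target odds = 0.9/0.1 = 9.
Need 2.1ⁿ ≥ 9 ÷ 0.084 = 750/7.
2.1⁶ = 85766121/1000000 falls short of 750/7 but 2.1⁷ ≈180.109 reaches it, so n = 7.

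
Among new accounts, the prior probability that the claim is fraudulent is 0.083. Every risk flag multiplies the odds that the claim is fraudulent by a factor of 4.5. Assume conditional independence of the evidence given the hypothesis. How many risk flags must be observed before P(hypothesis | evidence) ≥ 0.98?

5

Prior odds = 0.083/0.917 = 83/917.
Likelihood ratio per risk flag = 4.5.
Target posterior odds = 0.98/0.02 = 49.
Need (83/917) × 4.5ⁿ ≥ 49, i.e. 4.5ⁿ ≥ 44933/83.
4.5⁴ = 410.0625 falls short of 44933/83 but 4.5⁵ = 1845.28125 reaches it, so n = 5.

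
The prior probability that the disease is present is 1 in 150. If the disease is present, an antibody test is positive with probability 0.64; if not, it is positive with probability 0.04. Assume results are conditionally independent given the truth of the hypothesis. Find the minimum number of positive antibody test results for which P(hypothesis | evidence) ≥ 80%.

3

Prior odds = (1/150)/(149/150) = 1/149.
Likelihood ratio of a positive = 0.64/0.04 = 16.
Target posterior odds = 0.8/0.2 = 4.
Need (1/149) × 16ⁿ ≥ 4, i.e. 16ⁿ ≥ 596.
16² = 256 falls short of 596 but 16³ = 4096 reaches it, so n = 3.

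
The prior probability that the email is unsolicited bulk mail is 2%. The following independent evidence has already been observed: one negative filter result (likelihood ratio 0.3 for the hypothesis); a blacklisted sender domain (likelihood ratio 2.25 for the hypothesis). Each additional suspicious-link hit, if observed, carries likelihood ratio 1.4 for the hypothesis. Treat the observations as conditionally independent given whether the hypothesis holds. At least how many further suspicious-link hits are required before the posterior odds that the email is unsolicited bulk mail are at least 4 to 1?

Prior odds = 0.02/0.98 = 1/49.
Combined Bayes factor of the evidence already in hand = 0.3 × 2.25 = 0.675.
Odds after that evidence = (1/49) × 0.675 = 27/1960.
Target odds = 4.
Need 1.4ⁿ ≥ 4 ÷ (27/1960) = 7840/27.
1.4¹⁶ ≈217.795 falls short of 7840/27 but 1.4¹⁷ ≈304.913 reaches it, so n = 17.

17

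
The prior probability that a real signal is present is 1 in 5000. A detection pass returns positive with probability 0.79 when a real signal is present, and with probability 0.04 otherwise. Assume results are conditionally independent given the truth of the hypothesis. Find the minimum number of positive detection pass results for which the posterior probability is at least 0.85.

Prior odds: 0.0002 ÷ 0.9998 = 1/4999.
Likelihood ratio of a positive result = 0.79/0.04 = 19.75.
Target posterior odds = 0.85/0.15 = 17/3.
Need (1/4999) × 19.75ⁿ ≥ 17/3, i.e. 19.75ⁿ ≥ 84983/3.
19.75³ = 7703.734375 falls short of 84983/3 but 19.75⁴ = 38950081/256 reaches it, so n = 4.

4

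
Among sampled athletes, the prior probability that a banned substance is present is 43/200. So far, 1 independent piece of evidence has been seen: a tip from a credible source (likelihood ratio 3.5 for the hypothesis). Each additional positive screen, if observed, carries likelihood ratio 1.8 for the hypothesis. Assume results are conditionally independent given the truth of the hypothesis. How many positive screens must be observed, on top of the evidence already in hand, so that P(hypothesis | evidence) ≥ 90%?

Prior odds = 0.215/0.785 = 43/157.
Bayes factor of the evidence already in hand = 3.5.
Odds after that evidence = (43/157) × 3.5 = 301/314.
Target odds = 0.9/0.1 = 9.
Need 1.8ⁿ ≥ 9 ÷ (301/314) = 2826/301.
1.8³ = 5.832 falls short of 2826/301 but 1.8⁴ = 10.4976 reaches it, so n = 4.

4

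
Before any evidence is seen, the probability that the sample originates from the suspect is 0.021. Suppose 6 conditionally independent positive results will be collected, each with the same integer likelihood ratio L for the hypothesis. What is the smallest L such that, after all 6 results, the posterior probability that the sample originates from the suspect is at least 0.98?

4

Prior odds = 0.021/0.979 = 21/979.
Target odds = 0.98/0.02 = 49.
Need L⁶ ≥ 49 ÷ (21/979) = 6853/3.
3⁶ = 729 < 6853/3 ≤ 4096 = 4⁶, so L = 4.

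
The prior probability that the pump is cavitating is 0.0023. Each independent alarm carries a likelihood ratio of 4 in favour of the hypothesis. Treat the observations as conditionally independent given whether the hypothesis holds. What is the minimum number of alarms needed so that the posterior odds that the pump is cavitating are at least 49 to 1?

Prior odds = 0.0023/0.9977 = 23/9977.
Likelihood ratio per alarm = 4.
Target odds = 49.
Need (23/9977) × 4ⁿ ≥ 49, i.e. 4ⁿ ≥ 488873/23.
4⁷ = 16384 falls short of 488873/23 but 4⁸ = 65536 reaches it, so n = 8.

8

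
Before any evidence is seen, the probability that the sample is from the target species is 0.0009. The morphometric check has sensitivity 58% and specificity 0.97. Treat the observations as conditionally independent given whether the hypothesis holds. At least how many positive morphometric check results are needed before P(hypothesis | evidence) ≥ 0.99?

Prior odds = 0.0009/0.9991 = 9/9991.
False-positive rate = 1 − 0.97 = 0.03; likelihood ratio of a positive = 0.58/0.03 = 58/3.
Target odds: 0.99 ÷ 0.01 = 99.
Need (9/9991) × (58/3)ⁿ ≥ 99, i.e. (58/3)ⁿ ≥ 109901.
(58/3)³ = 195112/27 falls short of 109901 but (58/3)⁴ = 11316496/81 reaches it, so n = 4.

4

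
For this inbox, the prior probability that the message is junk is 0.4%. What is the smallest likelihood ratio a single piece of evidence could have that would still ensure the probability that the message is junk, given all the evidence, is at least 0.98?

Prior odds = 0.004/0.996 = 1/249.
Target odds = 0.98/0.02 = 49.
Required Bayes factor = 49 ÷ (1/249) = 12201.

12201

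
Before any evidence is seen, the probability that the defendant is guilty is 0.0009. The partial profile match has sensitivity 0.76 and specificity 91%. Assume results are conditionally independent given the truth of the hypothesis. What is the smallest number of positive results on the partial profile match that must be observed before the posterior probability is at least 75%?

Prior odds = 0.0009/0.9991 = 9/9991.
False-positive rate = 1 − 0.91 = 0.09; likelihood ratio of a positive = 0.76/0.09 = 76/9.
Target posterior odds = 0.75/0.25 = 3.
Need (9/9991) × (76/9)ⁿ ≥ 3, i.e. (76/9)ⁿ ≥ 9991/3.
(76/9)³ = 438976/729 falls short of 9991/3 but (76/9)⁴ = 33362176/6561 reaches it, so n = 4.

4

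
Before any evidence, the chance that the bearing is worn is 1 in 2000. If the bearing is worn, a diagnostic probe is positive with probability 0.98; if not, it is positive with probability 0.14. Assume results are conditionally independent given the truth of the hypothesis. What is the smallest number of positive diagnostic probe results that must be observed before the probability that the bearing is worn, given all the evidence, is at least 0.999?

8

Prior odds = 0.0005/0.9995 = 1/1999.
Likelihood ratio of a positive = 0.98/0.14 = 7.
Target odds: 0.999 ÷ 0.001 = 999.
Require 7ⁿ ≥ 999 ÷ (1/1999) = 1997001.
7⁷ = 823543 falls short of 1997001 but 7⁸ = 5764801 reaches it, so n = 8.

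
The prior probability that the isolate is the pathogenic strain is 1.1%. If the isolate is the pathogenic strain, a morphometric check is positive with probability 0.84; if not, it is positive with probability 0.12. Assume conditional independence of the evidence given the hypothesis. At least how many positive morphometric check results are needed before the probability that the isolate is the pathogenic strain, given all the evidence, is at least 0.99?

Prior odds: 0.011 ÷ 0.989 = 11/989.
Likelihood ratio of a positive = 0.84/0.12 = 7.
Target posterior odds = 0.99/0.01 = 99.
Require 7ⁿ ≥ 99 ÷ (11/989) = 8901.
7⁴ = 2401 falls short of 8901 but 7⁵ = 16807 reaches it, so n = 5.

5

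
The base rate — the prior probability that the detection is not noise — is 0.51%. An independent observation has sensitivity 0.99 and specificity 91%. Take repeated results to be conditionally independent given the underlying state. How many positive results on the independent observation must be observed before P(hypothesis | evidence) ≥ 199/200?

Prior odds = 0.0051/0.9949 = 51/9949.
False-positive rate = 1 − 0.91 = 0.09; likelihood ratio of a positive = 0.99/0.09 = 11.
Target odds: 0.995 ÷ 0.005 = 199.
Require 11ⁿ ≥ 199 ÷ (51/9949) = 1979851/51.
11⁴ = 14641 falls short of 1979851/51 but 11⁵ = 161051 reaches it, so n = 5.

5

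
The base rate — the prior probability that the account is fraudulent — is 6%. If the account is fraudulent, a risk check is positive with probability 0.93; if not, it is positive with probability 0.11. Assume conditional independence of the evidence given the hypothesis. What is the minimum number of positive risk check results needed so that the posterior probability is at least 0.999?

5

Prior odds = 0.06/0.94 = 3/47.
Likelihood ratio of a positive = 0.93/0.11 = 93/11.
Target posterior odds = 0.999/0.001 = 999.
Require (93/11)ⁿ ≥ 999 ÷ (3/47) = 15651.
(93/11)⁴ = 74805201/14641 falls short of 15651 but (93/11)⁵ ≈43196.8 reaches it, so n = 5.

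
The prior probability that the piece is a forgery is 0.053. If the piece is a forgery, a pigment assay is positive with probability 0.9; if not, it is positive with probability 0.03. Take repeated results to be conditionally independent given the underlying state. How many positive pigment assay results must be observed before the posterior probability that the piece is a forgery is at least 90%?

Prior odds: 0.053 ÷ 0.947 = 53/947.
Likelihood ratio of a positive = 0.9/0.03 = 30.
Target posterior odds = 0.9/0.1 = 9.
Require 30ⁿ ≥ 9 ÷ (53/947) = 8523/53.
30¹ = 30 falls short of 8523/53 but 30² = 900 reaches it, so n = 2.

2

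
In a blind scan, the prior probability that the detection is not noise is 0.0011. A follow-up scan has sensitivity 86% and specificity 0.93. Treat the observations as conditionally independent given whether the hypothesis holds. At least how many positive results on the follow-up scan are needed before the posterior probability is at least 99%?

Prior odds: 0.0011 ÷ 0.9989 = 11/9989.
False-positive rate = 1 − 0.93 = 0.07; likelihood ratio of a positive = 0.86/0.07 = 86/7.
Target odds: 0.99 ÷ 0.01 = 99.
Need (11/9989) × (86/7)ⁿ ≥ 99, i.e. (86/7)ⁿ ≥ 89901.
(86/7)⁴ = 54700816/2401 falls short of 89901 but (86/7)⁵ ≈279899 reaches it, so n = 5.

5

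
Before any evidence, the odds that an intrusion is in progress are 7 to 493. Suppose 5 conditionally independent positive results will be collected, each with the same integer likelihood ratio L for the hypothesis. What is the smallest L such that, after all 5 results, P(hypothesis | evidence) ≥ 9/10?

4

Prior odds = 7/493.
Target odds = 0.9/0.1 = 9.
Need L⁵ ≥ 9 ÷ (7/493) = 4437/7.
3⁵ = 243 < 4437/7 ≤ 1024 = 4⁵, so L = 4.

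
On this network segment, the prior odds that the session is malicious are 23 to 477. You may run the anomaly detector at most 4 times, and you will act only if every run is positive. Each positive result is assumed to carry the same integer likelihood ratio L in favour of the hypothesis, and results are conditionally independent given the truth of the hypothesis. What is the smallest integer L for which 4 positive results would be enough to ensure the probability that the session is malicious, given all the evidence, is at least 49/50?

Prior odds = 23/477.
Target odds = 0.98/0.02 = 49.
Need L⁴ ≥ 49 ÷ (23/477) = 23373/23.
5⁴ = 625 < 23373/23 ≤ 1296 = 6⁴, so L = 6.

6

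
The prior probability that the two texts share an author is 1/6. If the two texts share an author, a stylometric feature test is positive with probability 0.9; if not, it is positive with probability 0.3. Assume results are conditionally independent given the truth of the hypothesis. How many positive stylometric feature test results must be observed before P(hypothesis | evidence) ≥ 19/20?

5

Prior odds = (1/6)/(5/6) = 0.2.
Likelihood ratio of a positive = 0.9/0.3 = 3.
Target posterior odds = 0.95/0.05 = 19.
Require 3ⁿ ≥ 19 ÷ 0.2 = 95.
3⁴ = 81 falls short of 95 but 3⁵ = 243 reaches it, so n = 5.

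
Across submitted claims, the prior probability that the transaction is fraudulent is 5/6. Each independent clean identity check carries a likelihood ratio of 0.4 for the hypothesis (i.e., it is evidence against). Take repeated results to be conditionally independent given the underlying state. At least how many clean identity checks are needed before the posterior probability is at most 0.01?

Prior odds: (5/6) ÷ (1/6) = 5.
Likelihood ratio per clean identity check = 0.4.
Target odds: 0.01 ÷ 0.99 = 1/99.
Require 0.4ⁿ ≤ 1/99 ÷ 5 = 1/495.
0.4⁶ = 64/15625 is still above 1/495 but 0.4⁷ = 128/78125 is at or below it, so n = 7.

7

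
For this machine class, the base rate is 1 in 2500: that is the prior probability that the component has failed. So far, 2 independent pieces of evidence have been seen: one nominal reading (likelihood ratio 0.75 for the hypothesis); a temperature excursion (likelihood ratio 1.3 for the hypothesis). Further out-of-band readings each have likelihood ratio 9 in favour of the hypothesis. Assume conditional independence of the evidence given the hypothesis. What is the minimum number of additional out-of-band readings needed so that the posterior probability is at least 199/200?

6

Prior odds = 0.0004/0.9996 = 1/2499.
Combined Bayes factor of the evidence already in hand = 0.75 × 1.3 = 0.975.
Odds after that evidence = (1/2499) × 0.975 = 13/33320.
Target odds = 0.995/0.005 = 199.
Need 9ⁿ ≥ 199 ÷ (13/33320) = 6630680/13.
9⁵ = 59049 falls short of 6630680/13 but 9⁶ = 531441 reaches it, so n = 6.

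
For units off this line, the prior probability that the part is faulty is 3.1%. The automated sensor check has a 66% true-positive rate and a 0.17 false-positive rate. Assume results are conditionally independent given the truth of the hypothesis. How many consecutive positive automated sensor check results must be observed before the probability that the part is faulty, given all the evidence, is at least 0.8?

Prior odds = 0.031/0.969 = 31/969.
Likelihood ratio of a positive result = 0.66/0.17 = 66/17.
Target odds: 0.8 ÷ 0.2 = 4.
Require (66/17)ⁿ ≥ 4 ÷ (31/969) = 3876/31.
(66/17)³ = 287496/4913 falls short of 3876/31 but (66/17)⁴ = 18974736/83521 reaches it, so n = 4.

4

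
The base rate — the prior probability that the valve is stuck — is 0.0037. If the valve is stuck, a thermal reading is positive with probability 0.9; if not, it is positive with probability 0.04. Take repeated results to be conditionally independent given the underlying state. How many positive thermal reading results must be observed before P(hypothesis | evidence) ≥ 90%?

3

Prior odds: 0.0037 ÷ 0.9963 = 37/9963.
Likelihood ratio of a positive = 0.9/0.04 = 22.5.
Target posterior odds = 0.9/0.1 = 9.
Need (37/9963) × 22.5ⁿ ≥ 9, i.e. 22.5ⁿ ≥ 89667/37.
22.5² = 506.25 falls short of 89667/37 but 22.5³ = 11390.625 reaches it, so n = 3.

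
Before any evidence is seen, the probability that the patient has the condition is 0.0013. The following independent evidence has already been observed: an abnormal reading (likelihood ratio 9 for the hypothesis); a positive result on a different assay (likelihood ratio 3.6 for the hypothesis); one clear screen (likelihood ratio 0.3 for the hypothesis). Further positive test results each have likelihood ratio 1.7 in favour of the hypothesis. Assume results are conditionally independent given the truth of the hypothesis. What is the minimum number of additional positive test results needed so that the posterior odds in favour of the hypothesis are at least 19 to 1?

Prior odds = 0.0013/0.9987 = 13/9987.
Combined Bayes factor of the evidence already in hand = 9 × 3.6 × 0.3 = 9.72.
Odds after that evidence = (13/9987) × 9.72 = 1053/83225.
Target odds = 19.
Need 1.7ⁿ ≥ 19 ÷ (1053/83225) = 1581275/1053.
1.7¹³ ≈990.458 falls short of 1581275/1053 but 1.7¹⁴ ≈1683.78 reaches it, so n = 14.

14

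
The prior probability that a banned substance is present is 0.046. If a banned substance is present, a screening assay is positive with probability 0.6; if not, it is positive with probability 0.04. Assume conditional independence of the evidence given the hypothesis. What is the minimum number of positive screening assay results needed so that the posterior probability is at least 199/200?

Prior odds = 0.046/0.954 = 23/477.
Likelihood ratio of a positive = 0.6/0.04 = 15.
Target odds: 0.995 ÷ 0.005 = 199.
Need (23/477) × 15ⁿ ≥ 199, i.e. 15ⁿ ≥ 94923/23.
15³ = 3375 falls short of 94923/23 but 15⁴ = 50625 reaches it, so n = 4.

4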